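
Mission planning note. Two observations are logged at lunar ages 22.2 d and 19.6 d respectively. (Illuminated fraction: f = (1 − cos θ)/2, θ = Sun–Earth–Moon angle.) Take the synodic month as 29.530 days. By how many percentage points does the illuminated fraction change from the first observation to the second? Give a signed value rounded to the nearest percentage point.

+26 percentage points

First observation: θ = 360°·22.2/29.530 = 270.6°, so f = 0.494.
Second observation: θ = 238.9°, f = 0.758.
Δf = 0.758 − 0.494 = +0.264, i.e. +26 pp.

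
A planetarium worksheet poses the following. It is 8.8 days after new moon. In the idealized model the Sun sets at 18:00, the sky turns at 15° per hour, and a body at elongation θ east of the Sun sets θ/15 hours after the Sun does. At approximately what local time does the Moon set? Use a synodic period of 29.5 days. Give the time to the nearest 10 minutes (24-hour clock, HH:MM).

01:10

Phase angle: θ = 360°·(8.8 d)/(29.5 d) = 107.4°.
Delay after the Sun = 107.4° / (15°/h) ≈ 7.16 h.
18:00 + 7.159 h ≈ 01:10 → 01:10 to the nearest ten minutes.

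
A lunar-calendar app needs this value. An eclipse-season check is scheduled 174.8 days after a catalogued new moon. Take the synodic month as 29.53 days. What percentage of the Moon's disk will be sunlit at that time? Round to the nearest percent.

Reduce mod P: 174.8 − 5×29.53 = 27.15 d into the current lunation.
Elongation θ = 360° × 27.15/29.53 ≈ 331.0°.
With cos θ = 0.874, the lit fraction is (1 − 0.874)/2 ≈ 0.063, so 6%.

6%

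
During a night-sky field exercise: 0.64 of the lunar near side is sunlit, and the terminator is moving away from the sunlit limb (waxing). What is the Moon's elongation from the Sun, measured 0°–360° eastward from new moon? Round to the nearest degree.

From f = (1 − cos θ)/2: cos θ = 1 − 2×0.64 = -0.280; arccos → 106.3°.
Waxing ⇒ before full, so θ = 106.3°.

106°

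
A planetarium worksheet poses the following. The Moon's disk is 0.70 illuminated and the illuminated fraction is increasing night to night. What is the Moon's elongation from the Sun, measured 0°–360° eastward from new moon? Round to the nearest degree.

114°

From f = (1 − cos θ)/2: cos θ = 1 − 2×0.70 = -0.400; arccos → 113.6°.
Before full moon the principal value applies: θ = 113.6°.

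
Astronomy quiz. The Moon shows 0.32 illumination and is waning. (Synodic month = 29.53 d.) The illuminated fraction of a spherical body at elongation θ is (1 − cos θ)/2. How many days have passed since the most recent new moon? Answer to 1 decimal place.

23.9 days

cos θ = 1 − 2f = 0.360, giving a principal value of 68.9°.
Since the Moon is past full (waning), take the reflex angle: θ = 360° − 68.9° = 291.1°.
That fraction of the synodic month is 291.1/360 × 29.53 d ≈ 23.88 d.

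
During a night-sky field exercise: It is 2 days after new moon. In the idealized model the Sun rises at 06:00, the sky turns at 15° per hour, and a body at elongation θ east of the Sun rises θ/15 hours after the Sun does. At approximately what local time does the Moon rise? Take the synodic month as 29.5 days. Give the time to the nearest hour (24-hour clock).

08:00

The Moon has covered 2/29.5 of its cycle, so θ ≈ 360° × 2/29.5 = 24.4°.
Delay after the Sun = 24.4° / (15°/h) ≈ 1.63 h.
06:00 + 1.63 h ≈ 07:38 → 08:00 to the nearest hour.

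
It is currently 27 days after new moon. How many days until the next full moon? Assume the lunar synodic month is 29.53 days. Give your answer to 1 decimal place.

Full moon is 0.5 of the way through the cycle: age 0.5 × 29.53 = 14.765 d.
Already past this cycle's full moon; the next is at 14.765 + 29.53 = 44.295 d, so 44.295 − 27 = 17.295 days.

17.3 days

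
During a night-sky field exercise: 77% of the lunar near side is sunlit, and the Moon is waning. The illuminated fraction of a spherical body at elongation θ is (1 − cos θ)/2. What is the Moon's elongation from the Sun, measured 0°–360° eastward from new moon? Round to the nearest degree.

Invert f = (1 − cos θ)/2 to get cos θ = 1 − 2(0.77) = -0.540, hence θ₀ = arccos -0.540 = 122.7°.
Waning ⇒ past full, so θ = 360° − 122.7° = 237.3°.

237°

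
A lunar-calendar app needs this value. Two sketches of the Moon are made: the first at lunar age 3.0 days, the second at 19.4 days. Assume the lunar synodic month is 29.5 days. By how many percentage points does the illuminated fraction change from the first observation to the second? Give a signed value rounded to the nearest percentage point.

θ₁ = 360° × 3.0/29.5 = 36.6°, f₁ = (1 − cos θ₁)/2 = 0.099.
θ₂ = 360° × 19.4/29.5 = 236.7°, f₂ = (1 − cos θ₂)/2 = 0.774.
Change = f₂ − f₁ = +0.676 → +68 percentage points.

+68 pp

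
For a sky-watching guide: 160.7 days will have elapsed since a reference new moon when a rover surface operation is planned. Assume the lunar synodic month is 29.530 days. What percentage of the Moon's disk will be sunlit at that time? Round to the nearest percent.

97%

Reduce mod P: 160.7 − 5×29.530 = 13.05 d into the current lunation.
The Moon has covered 13.05/29.530 of its cycle, so θ ≈ 360° × 13.05/29.530 = 159.1°.
Illuminated fraction = (1 − cos 159.1°)/2 = (1 − (-0.934))/2 ≈ 0.967, so 97%.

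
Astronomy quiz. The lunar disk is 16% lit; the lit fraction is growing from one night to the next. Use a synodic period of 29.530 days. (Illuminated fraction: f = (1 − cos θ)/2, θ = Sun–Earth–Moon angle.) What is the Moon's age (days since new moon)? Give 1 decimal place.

3.9 days

cos θ = 1 − 2f = 0.680, giving a principal value of 47.2°.
The Moon is waxing (0°–180°), so θ = 47.2° directly.
That fraction of the synodic month is 47.2/360 × 29.530 d ≈ 3.87 d.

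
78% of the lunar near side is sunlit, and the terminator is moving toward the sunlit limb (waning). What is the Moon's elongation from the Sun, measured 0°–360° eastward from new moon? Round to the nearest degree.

236°

Invert f = (1 − cos θ)/2 to get cos θ = 1 − 2(0.78) = -0.560, hence θ₀ = arccos -0.560 = 124.1°.
A waning Moon lies in 180°–360°, so θ = 360° − 124.1° = 235.9°.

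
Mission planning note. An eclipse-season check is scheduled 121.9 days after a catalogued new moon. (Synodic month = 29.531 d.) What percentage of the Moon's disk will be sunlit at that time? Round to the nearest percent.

121.9 d spans 4 complete synodic months (4 × 29.531 = 118.12 d) plus 3.78 d.
The Moon has covered 3.78/29.531 of its cycle, so θ ≈ 360° × 3.78/29.531 = 46.0°.
Illuminated fraction = (1 − cos 46.0°)/2 = (1 − 0.694)/2 ≈ 0.153, so 15%.

15%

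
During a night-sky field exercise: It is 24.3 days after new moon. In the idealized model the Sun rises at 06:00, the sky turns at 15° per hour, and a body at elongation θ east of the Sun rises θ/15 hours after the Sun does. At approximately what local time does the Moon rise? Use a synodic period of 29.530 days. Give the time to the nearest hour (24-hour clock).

Elongation θ = 360° × 24.3/29.530 ≈ 296.2°.
At 15° of sky rotation per hour, 296.2° corresponds to a 19.75 h lag.
06:00 + 19.75 h ≈ 01:45 → 02:00 to the nearest hour.

02:00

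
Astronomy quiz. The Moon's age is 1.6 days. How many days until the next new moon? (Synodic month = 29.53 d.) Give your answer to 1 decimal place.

One full lunation from the last new moon is 29.53 d; remaining = 29.53 − 1.6 = 27.930 d.

27.9 days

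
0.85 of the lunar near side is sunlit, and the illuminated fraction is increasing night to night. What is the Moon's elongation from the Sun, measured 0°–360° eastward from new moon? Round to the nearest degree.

134°

Invert f = (1 − cos θ)/2 to get cos θ = 1 − 2(0.85) = -0.700, hence θ₀ = arccos -0.700 = 134.4°.
The Moon is waxing (0°–180°), so θ = 134.4° directly.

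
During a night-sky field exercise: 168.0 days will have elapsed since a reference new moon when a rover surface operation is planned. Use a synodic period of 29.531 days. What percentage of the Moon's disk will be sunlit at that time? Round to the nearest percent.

168.0/29.531 = 5.689 lunations, so 5 complete cycles and 20.34 d into the next.
The Moon has covered 20.34/29.531 of its cycle, so θ ≈ 360° × 20.34/29.531 = 248.0°.
With cos θ = (-0.374), the lit fraction is (1 − (-0.374))/2 ≈ 0.687, so 69%.

69%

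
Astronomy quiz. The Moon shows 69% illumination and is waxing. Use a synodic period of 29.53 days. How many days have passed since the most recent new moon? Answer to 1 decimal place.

Invert f = (1 − cos θ)/2 to get cos θ = 1 − 2(0.69) = -0.380, hence θ₀ = arccos -0.380 = 112.3°.
The Moon is waxing (0°–180°), so θ = 112.3° directly.
At 360°/29.53 d per day, 112.3° corresponds to 9.21 days.

9.2 days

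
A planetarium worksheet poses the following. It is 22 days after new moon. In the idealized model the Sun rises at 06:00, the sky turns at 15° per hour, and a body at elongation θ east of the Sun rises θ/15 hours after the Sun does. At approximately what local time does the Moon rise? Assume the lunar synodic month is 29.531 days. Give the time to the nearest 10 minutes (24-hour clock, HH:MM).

Elongation θ = 360° × 22/29.531 ≈ 268.2°.
The Moon trails the Sun by θ/15 = 268.2/15 ≈ 17.88 hours.
06:00 + 17.880 h ≈ 23:53 → 23:50 to the nearest ten minutes.

23:50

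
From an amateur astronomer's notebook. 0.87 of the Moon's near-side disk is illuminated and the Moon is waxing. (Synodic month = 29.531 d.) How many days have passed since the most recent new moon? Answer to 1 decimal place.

11.3 days

cos θ = 1 − 2f = -0.740, giving a principal value of 137.7°.
The Moon is waxing (0°–180°), so θ = 137.7° directly.
At 360°/29.531 d per day, 137.7° corresponds to 11.30 days.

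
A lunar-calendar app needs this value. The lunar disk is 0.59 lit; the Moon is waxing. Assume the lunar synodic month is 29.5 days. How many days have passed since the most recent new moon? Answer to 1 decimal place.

8.2 days

Invert f = (1 − cos θ)/2 to get cos θ = 1 − 2(0.59) = -0.180, hence θ₀ = arccos -0.180 = 100.4°.
Before full moon the principal value applies: θ = 100.4°.
At 360°/29.5 d per day, 100.4° corresponds to 8.22 days.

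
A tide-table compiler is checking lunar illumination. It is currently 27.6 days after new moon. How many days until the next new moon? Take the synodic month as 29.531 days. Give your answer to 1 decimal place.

One full lunation from the last new moon is 29.531 d; remaining = 29.531 − 27.6 = 1.931 d.

1.9 days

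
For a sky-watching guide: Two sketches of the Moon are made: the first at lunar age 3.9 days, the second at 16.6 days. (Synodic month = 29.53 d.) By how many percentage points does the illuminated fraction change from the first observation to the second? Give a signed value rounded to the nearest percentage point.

First observation: θ = 360°·3.9/29.53 = 47.5°, so f = 0.162.
Second observation: θ = 202.4°, f = 0.962.
Δf = 0.962 − 0.162 = +0.800, i.e. +80 pp.

+80 pp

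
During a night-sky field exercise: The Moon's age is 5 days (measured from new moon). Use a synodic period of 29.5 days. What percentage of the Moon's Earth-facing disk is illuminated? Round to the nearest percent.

26%

Elongation θ = 360° × 5/29.5 ≈ 61.0°.
With cos θ = 0.485, the lit fraction is (1 − 0.485)/2 ≈ 0.258, so 26%.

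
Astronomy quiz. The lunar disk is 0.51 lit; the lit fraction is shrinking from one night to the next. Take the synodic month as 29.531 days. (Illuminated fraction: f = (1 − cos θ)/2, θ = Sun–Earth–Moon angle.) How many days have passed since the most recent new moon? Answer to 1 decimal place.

22.1 days

Invert f = (1 − cos θ)/2 to get cos θ = 1 − 2(0.51) = -0.020, hence θ₀ = arccos -0.020 = 91.1°.
A waning Moon lies in 180°–360°, so θ = 360° − 91.1° = 268.9°.
At 360°/29.531 d per day, 268.9° corresponds to 22.05 days.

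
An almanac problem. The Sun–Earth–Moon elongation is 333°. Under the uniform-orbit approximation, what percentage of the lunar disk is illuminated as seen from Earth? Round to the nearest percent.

f = (1 − cos 333°)/2 = (1 − 0.891)/2 ≈ 0.054, i.e. 5%.

5%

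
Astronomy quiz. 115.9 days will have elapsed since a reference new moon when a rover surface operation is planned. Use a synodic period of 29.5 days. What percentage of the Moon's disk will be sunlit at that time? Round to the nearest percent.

115.9/29.5 = 3.929 lunations, so 3 complete cycles and 27.40 d into the next.
Phase angle: θ = 360°·(27.40 d)/(29.5 d) = 334.4°.
cos 334.4° = 0.902, so f = (1 − 0.902)/2 = 0.049, so 5%.

5%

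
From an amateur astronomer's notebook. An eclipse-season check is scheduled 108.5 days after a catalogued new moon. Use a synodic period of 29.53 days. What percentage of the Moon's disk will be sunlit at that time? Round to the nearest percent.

73%

Reduce mod P: 108.5 − 3×29.53 = 19.91 d into the current lunation.
Phase angle: θ = 360°·(19.91 d)/(29.53 d) = 242.7°.
Illuminated fraction = (1 − cos 242.7°)/2 = (1 − (-0.458))/2 ≈ 0.729, so 73%.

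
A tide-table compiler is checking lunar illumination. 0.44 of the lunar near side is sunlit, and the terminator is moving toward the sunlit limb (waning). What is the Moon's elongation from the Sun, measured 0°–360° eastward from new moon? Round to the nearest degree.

Invert f = (1 − cos θ)/2 to get cos θ = 1 − 2(0.44) = 0.120, hence θ₀ = arccos 0.120 = 83.1°.
A waning Moon lies in 180°–360°, so θ = 360° − 83.1° = 276.9°.

277°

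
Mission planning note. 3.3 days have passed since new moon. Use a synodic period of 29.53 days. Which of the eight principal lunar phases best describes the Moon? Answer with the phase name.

waxing crescent

At 3.3/29.53 of the cycle, θ ≈ 40° — the waxing crescent range.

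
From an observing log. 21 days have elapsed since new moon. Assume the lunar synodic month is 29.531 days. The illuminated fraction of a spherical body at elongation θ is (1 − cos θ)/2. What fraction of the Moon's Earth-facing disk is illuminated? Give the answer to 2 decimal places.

0.62

Elongation θ = 360° × 21/29.531 ≈ 256.0°.
With cos θ = (-0.242), the lit fraction is (1 − (-0.242))/2 ≈ 0.621.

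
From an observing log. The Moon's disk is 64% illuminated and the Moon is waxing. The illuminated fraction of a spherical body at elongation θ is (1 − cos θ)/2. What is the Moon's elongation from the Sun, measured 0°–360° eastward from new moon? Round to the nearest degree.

cos θ = 1 − 2f = -0.280, giving a principal value of 106.3°.
The Moon is waxing (0°–180°), so θ = 106.3° directly.

106°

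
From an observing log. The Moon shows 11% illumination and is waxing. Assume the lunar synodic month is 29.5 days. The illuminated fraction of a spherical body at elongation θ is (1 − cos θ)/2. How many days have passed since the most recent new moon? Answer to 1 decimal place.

Invert f = (1 − cos θ)/2 to get cos θ = 1 − 2(0.11) = 0.780, hence θ₀ = arccos 0.780 = 38.7°.
Waxing ⇒ before full, so θ = 38.7°.
Age = 29.5 × 38.7°/360° ≈ 3.17 days.

3.2 days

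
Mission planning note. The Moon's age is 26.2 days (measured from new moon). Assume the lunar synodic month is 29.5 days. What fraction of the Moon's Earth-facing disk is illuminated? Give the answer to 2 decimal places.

0.12

Phase angle: θ = 360°·(26.2 d)/(29.5 d) = 319.7°.
cos 319.7° = 0.763, so f = (1 − 0.763)/2 = 0.119.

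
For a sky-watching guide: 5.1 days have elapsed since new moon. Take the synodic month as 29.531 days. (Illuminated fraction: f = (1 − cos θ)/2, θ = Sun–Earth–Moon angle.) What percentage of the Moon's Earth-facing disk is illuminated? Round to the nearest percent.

Elongation θ = 360° × 5.1/29.531 ≈ 62.2°.
Illuminated fraction = (1 − cos 62.2°)/2 = (1 − 0.467)/2 ≈ 0.267, so 27%.

27%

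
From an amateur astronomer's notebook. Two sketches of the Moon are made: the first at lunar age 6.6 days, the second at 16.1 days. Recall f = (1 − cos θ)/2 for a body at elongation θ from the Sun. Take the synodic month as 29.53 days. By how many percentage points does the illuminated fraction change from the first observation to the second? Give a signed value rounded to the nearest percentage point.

+56 pp

First observation: θ = 360°·6.6/29.53 = 80.5°, so f = 0.417.
Second observation: θ = 196.3°, f = 0.980.
Δf = 0.980 − 0.417 = +0.563, i.e. +56 pp.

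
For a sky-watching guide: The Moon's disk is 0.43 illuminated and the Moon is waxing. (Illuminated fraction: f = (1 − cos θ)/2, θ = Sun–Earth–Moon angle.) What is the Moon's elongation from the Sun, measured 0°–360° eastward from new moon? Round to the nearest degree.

cos θ = 1 − 2f = 0.140, giving a principal value of 82.0°.
Before full moon the principal value applies: θ = 82.0°.

82°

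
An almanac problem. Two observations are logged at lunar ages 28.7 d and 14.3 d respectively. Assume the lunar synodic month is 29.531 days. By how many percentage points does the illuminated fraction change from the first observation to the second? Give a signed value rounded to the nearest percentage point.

First observation: θ = 360°·28.7/29.531 = 349.9°, so f = 0.008.
Second observation: θ = 174.3°, f = 0.998.
Δf = 0.998 − 0.008 = +0.990, i.e. +99 pp.

+99 pp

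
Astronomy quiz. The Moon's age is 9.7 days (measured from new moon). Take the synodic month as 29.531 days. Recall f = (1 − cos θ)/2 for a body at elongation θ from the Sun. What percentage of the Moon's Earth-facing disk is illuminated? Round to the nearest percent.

Phase angle: θ = 360°·(9.7 d)/(29.531 d) = 118.2°.
Illuminated fraction = (1 − cos 118.2°)/2 = (1 − (-0.473))/2 ≈ 0.737, so 74%.

74%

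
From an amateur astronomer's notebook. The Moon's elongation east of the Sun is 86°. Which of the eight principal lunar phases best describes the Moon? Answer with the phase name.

The first quarter sector spans roughly 68°–112°; 86° falls inside it.

first quarter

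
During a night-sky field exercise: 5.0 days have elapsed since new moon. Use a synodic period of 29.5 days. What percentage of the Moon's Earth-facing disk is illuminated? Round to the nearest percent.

26%

Elongation θ = 360° × 5.0/29.5 ≈ 61.0°.
cos 61.0° = 0.485, so f = (1 − 0.485)/2 = 0.258, so 26%.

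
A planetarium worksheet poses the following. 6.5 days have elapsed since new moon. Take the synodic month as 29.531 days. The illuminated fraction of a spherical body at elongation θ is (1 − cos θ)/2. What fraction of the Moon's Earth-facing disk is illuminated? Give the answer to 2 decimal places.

The Moon has covered 6.5/29.531 of its cycle, so θ ≈ 360° × 6.5/29.531 = 79.2°.
With cos θ = 0.187, the lit fraction is (1 − 0.187)/2 ≈ 0.407.

0.41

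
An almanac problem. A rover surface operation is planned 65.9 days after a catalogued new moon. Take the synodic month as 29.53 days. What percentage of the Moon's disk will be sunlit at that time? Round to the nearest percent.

65.9/29.53 = 2.232 lunations, so 2 complete cycles and 6.84 d into the next.
The Moon has covered 6.84/29.53 of its cycle, so θ ≈ 360° × 6.84/29.53 = 83.4°.
Illuminated fraction = (1 − cos 83.4°)/2 = (1 − 0.115)/2 ≈ 0.442, so 44%.

44%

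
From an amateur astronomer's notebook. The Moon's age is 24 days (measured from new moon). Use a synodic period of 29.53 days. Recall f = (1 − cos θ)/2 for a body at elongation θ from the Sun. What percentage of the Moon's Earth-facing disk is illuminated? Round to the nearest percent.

Phase angle: θ = 360°·(24 d)/(29.53 d) = 292.6°.
Illuminated fraction = (1 − cos 292.6°)/2 = (1 − 0.384)/2 ≈ 0.308, so 31%.

31%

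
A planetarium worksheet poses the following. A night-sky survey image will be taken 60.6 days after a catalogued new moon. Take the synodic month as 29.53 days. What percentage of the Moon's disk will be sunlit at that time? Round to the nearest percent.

60.6/29.53 = 2.052 lunations, so 2 complete cycles and 1.54 d into the next.
The Moon has covered 1.54/29.53 of its cycle, so θ ≈ 360° × 1.54/29.53 = 18.8°.
cos 18.8° = 0.947, so f = (1 − 0.947)/2 = 0.027, so 3%.

3%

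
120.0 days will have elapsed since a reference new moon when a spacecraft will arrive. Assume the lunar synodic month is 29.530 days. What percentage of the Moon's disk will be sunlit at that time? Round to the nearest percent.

4%

120.0/29.530 = 4.064 lunations, so 4 complete cycles and 1.88 d into the next.
The Moon has covered 1.88/29.530 of its cycle, so θ ≈ 360° × 1.88/29.530 = 22.9°.
cos 22.9° = 0.921, so f = (1 − 0.921)/2 = 0.039, so 4%.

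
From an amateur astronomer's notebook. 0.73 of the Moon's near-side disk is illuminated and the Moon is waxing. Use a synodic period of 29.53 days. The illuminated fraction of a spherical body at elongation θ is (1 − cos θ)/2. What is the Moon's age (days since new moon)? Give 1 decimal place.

9.6 days

From f = (1 − cos θ)/2: cos θ = 1 − 2×0.73 = -0.460; arccos → 117.4°.
Waxing ⇒ before full, so θ = 117.4°.
Age = 29.53 × 117.4°/360° ≈ 9.63 days.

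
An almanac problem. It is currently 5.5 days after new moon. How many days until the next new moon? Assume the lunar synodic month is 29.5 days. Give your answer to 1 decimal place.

24.0 days

One full lunation from the last new moon is 29.5 d; remaining = 29.5 − 5.5 = 24.000 d.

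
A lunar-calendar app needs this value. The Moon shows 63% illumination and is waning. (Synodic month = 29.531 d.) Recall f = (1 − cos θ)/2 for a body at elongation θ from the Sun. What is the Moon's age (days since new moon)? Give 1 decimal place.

Invert f = (1 − cos θ)/2 to get cos θ = 1 − 2(0.63) = -0.260, hence θ₀ = arccos -0.260 = 105.1°.
Since the Moon is past full (waning), take the reflex angle: θ = 360° − 105.1° = 254.9°.
At 360°/29.531 d per day, 254.9° corresponds to 20.91 days.

20.9 days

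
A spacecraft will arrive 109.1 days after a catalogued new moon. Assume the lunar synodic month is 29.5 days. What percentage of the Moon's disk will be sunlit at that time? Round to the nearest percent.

Reduce mod P: 109.1 − 3×29.5 = 20.60 d into the current lunation.
Elongation θ = 360° × 20.60/29.5 ≈ 251.4°.
cos 251.4° = (-0.319), so f = (1 − (-0.319))/2 = 0.660, so 66%.

66%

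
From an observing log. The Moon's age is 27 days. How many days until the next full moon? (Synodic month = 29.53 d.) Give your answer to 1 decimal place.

17.3 days

Full moon occurs at elongation 180°, i.e. at age 29.53 × 180/360 = 14.765 d.
Already past this cycle's full moon; the next is at 14.765 + 29.53 = 44.295 d, so 44.295 − 27 = 17.295 days.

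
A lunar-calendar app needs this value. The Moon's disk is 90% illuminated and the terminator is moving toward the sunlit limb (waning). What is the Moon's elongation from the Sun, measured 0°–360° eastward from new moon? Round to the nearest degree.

cos θ = 1 − 2f = -0.800, giving a principal value of 143.1°.
Waning ⇒ past full, so θ = 360° − 143.1° = 216.9°.

217°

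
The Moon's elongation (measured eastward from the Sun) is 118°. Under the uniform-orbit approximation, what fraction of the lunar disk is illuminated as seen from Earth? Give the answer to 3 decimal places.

0.735

cos 118° = (-0.469), so f = (1 − (-0.469))/2 = 0.735.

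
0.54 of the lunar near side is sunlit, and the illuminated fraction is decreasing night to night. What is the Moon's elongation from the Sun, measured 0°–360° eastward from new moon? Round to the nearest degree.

265°

cos θ = 1 − 2f = -0.080, giving a principal value of 94.6°.
A waning Moon lies in 180°–360°, so θ = 360° − 94.6° = 265.4°.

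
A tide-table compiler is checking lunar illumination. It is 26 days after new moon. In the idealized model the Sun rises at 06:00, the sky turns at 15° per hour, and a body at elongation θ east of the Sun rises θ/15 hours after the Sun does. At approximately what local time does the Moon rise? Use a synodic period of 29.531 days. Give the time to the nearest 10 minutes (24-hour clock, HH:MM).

The Moon has covered 26/29.531 of its cycle, so θ ≈ 360° × 26/29.531 = 317.0°.
At 15° of sky rotation per hour, 317.0° corresponds to a 21.13 h lag.
06:00 + 21.130 h ≈ 03:08 → 03:10 to the nearest ten minutes.

03:10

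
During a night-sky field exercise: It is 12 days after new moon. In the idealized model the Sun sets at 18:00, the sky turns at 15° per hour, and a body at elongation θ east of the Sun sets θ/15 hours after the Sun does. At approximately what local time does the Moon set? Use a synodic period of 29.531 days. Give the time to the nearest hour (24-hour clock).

The Moon has covered 12/29.531 of its cycle, so θ ≈ 360° × 12/29.531 = 146.3°.
The Moon trails the Sun by θ/15 = 146.3/15 ≈ 9.75 hours.
18:00 + 9.75 h ≈ 03:45 → 04:00 to the nearest hour.

04:00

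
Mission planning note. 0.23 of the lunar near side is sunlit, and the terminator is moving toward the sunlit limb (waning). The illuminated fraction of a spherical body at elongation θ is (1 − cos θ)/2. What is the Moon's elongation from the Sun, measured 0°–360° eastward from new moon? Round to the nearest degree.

303°

cos θ = 1 − 2f = 0.540, giving a principal value of 57.3°.
Waning ⇒ past full, so θ = 360° − 57.3° = 302.7°.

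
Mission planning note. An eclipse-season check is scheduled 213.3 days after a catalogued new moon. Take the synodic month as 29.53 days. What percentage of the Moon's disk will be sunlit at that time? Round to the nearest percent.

42%

213.3/29.53 = 7.223 lunations, so 7 complete cycles and 6.59 d into the next.
The Moon has covered 6.59/29.53 of its cycle, so θ ≈ 360° × 6.59/29.53 = 80.3°.
Illuminated fraction = (1 − cos 80.3°)/2 = (1 − 0.168)/2 ≈ 0.416, so 42%.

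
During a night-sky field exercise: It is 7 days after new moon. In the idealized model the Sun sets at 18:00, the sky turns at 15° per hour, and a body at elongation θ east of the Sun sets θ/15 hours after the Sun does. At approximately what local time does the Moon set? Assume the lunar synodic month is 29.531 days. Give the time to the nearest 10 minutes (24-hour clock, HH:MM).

Elongation θ = 360° × 7/29.531 ≈ 85.3°.
The Moon trails the Sun by θ/15 = 85.3/15 ≈ 5.69 hours.
18:00 + 5.689 h ≈ 23:41 → 23:40 to the nearest ten minutes.

23:40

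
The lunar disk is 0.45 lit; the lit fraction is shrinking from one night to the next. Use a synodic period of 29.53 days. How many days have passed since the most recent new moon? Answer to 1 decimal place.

From f = (1 − cos θ)/2: cos θ = 1 − 2×0.45 = 0.100; arccos → 84.3°.
Waning ⇒ past full, so θ = 360° − 84.3° = 275.7°.
Age = 29.53 × 275.7°/360° ≈ 22.62 days.

22.6 days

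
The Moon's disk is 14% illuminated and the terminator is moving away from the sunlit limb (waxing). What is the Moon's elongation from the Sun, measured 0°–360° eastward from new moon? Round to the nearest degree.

44°

cos θ = 1 − 2f = 0.720, giving a principal value of 43.9°.
The Moon is waxing (0°–180°), so θ = 43.9° directly.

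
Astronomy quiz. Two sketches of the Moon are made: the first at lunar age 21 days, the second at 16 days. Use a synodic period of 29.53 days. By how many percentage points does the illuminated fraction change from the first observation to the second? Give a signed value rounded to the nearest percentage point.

θ₁ = 360° × 21/29.53 = 256.0°, f₁ = (1 − cos θ₁)/2 = 0.621.
θ₂ = 360° × 16/29.53 = 195.1°, f₂ = (1 − cos θ₂)/2 = 0.983.
Change = f₂ − f₁ = +0.362 → +36 percentage points.

+36 pp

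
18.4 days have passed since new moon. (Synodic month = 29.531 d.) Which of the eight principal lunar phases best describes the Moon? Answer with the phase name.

θ ≈ 360° × 18.4/29.531 = 224°, which falls in the waning gibbous sector.

waning gibbous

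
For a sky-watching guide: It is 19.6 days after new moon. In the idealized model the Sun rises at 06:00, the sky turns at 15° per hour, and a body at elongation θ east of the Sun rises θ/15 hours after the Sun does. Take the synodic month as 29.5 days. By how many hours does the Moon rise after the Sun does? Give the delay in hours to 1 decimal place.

15.9 h

The Moon has covered 19.6/29.5 of its cycle, so θ ≈ 360° × 19.6/29.5 = 239.2°.
The Moon trails the Sun by θ/15 = 239.2/15 ≈ 15.95 hours.
So the Moon rises 15.95 h after the Sun.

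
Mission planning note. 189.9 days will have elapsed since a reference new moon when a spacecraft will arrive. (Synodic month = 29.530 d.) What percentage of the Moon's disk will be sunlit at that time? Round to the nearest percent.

189.9/29.530 = 6.431 lunations, so 6 complete cycles and 12.72 d into the next.
Elongation θ = 360° × 12.72/29.530 ≈ 155.1°.
Illuminated fraction = (1 − cos 155.1°)/2 = (1 − (-0.907))/2 ≈ 0.953, so 95%.

95%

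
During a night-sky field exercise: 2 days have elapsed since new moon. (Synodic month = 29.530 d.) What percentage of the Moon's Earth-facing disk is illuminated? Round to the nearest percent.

4%

Phase angle: θ = 360°·(2 d)/(29.530 d) = 24.4°.
cos 24.4° = 0.911, so f = (1 − 0.911)/2 = 0.045, so 4%.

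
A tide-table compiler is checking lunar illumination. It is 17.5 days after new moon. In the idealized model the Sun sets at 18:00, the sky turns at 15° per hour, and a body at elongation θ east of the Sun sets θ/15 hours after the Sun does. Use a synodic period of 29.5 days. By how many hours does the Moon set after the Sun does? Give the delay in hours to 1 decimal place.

14.2 h

The Moon has covered 17.5/29.5 of its cycle, so θ ≈ 360° × 17.5/29.5 = 213.6°.
Delay after the Sun = 213.6° / (15°/h) ≈ 14.24 h.
So the Moon sets 14.24 h after the Sun.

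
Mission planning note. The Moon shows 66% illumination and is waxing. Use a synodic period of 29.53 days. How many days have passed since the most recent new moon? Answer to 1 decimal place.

cos θ = 1 − 2f = -0.320, giving a principal value of 108.7°.
Before full moon the principal value applies: θ = 108.7°.
That fraction of the synodic month is 108.7/360 × 29.53 d ≈ 8.91 d.

8.9 days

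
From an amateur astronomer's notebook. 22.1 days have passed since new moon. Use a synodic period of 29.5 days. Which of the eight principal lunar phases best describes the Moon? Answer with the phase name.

At 22.1/29.5 of the cycle, θ ≈ 270° — the last quarter range.

last quarter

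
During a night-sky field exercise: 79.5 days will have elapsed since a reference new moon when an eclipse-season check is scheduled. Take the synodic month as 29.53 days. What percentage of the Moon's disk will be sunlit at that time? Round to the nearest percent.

68%

79.5/29.53 = 2.692 lunations, so 2 complete cycles and 20.44 d into the next.
The Moon has covered 20.44/29.53 of its cycle, so θ ≈ 360° × 20.44/29.53 = 249.2°.
cos 249.2° = (-0.355), so f = (1 − (-0.355))/2 = 0.678, so 68%.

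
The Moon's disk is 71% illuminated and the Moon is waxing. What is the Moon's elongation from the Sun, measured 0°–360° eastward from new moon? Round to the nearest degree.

From f = (1 − cos θ)/2: cos θ = 1 − 2×0.71 = -0.420; arccos → 114.8°.
Waxing ⇒ before full, so θ = 114.8°.

115°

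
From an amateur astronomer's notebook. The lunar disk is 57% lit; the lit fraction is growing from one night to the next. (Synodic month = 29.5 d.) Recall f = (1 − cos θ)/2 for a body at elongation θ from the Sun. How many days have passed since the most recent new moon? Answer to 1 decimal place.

8.0 days

cos θ = 1 − 2f = -0.140, giving a principal value of 98.0°.
Before full moon the principal value applies: θ = 98.0°.
That fraction of the synodic month is 98.0/360 × 29.5 d ≈ 8.03 d.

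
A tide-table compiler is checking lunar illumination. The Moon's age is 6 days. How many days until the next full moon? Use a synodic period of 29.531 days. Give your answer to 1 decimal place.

8.8 days

Full moon is 0.5 of the way through the cycle: age 0.5 × 29.531 = 14.765 d.
So 8.765 days remain (14.765 − 6).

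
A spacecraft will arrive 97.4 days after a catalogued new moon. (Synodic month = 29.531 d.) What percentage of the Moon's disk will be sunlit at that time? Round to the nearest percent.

97.4 d spans 3 complete synodic months (3 × 29.531 = 88.59 d) plus 8.81 d.
Phase angle: θ = 360°·(8.81 d)/(29.531 d) = 107.4°.
With cos θ = (-0.298), the lit fraction is (1 − (-0.298))/2 ≈ 0.649, so 65%.

65%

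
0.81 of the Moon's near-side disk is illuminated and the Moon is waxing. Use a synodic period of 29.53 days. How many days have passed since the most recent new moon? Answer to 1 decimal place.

10.5 days

cos θ = 1 − 2f = -0.620, giving a principal value of 128.3°.
The Moon is waxing (0°–180°), so θ = 128.3° directly.
Age = 29.53 × 128.3°/360° ≈ 10.53 days.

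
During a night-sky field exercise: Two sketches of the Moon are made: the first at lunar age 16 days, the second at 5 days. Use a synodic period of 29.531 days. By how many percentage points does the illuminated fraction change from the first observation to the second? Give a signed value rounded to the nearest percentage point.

First observation: θ = 360°·16/29.531 = 195.0°, so f = 0.983.
Second observation: θ = 61.0°, f = 0.257.
Δf = 0.257 − 0.983 = -0.726, i.e. -73 pp.

-73 pp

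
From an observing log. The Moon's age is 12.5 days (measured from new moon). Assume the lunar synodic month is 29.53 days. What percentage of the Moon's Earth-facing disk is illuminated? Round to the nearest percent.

94%

Elongation θ = 360° × 12.5/29.53 ≈ 152.4°.
Illuminated fraction = (1 − cos 152.4°)/2 = (1 − (-0.886))/2 ≈ 0.943, so 94%.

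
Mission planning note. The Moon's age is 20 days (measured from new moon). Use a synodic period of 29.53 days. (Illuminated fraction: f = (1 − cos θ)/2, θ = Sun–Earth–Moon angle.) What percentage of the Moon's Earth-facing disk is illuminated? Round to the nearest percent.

72%

Elongation θ = 360° × 20/29.53 ≈ 243.8°.
Illuminated fraction = (1 − cos 243.8°)/2 = (1 − (-0.441))/2 ≈ 0.721, so 72%.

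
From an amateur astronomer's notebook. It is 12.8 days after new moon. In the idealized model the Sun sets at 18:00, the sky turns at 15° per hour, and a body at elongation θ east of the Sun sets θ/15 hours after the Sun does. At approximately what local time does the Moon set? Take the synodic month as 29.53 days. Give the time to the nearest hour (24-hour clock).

04:00

Phase angle: θ = 360°·(12.8 d)/(29.53 d) = 156.0°.
Delay after the Sun = 156.0° / (15°/h) ≈ 10.40 h.
18:00 + 10.40 h ≈ 04:24 → 04:00 to the nearest hour.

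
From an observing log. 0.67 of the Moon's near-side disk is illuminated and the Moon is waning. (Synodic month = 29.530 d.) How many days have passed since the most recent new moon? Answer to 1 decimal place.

Invert f = (1 − cos θ)/2 to get cos θ = 1 − 2(0.67) = -0.340, hence θ₀ = arccos -0.340 = 109.9°.
A waning Moon lies in 180°–360°, so θ = 360° − 109.9° = 250.1°.
That fraction of the synodic month is 250.1/360 × 29.530 d ≈ 20.52 d.

20.5 days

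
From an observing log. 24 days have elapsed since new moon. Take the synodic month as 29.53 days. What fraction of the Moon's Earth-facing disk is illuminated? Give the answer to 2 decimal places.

0.31

The Moon has covered 24/29.53 of its cycle, so θ ≈ 360° × 24/29.53 = 292.6°.
Illuminated fraction = (1 − cos 292.6°)/2 = (1 − 0.384)/2 ≈ 0.308.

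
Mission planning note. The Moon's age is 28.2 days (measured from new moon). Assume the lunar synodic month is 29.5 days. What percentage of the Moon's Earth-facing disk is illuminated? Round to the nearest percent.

The Moon has covered 28.2/29.5 of its cycle, so θ ≈ 360° × 28.2/29.5 = 344.1°.
cos 344.1° = 0.962, so f = (1 − 0.962)/2 = 0.019, so 2%.

2%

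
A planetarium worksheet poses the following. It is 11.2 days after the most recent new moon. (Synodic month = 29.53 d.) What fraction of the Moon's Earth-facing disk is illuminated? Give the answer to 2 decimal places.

Elongation θ = 360° × 11.2/29.53 ≈ 136.5°.
With cos θ = (-0.726), the lit fraction is (1 − (-0.726))/2 ≈ 0.863.

0.86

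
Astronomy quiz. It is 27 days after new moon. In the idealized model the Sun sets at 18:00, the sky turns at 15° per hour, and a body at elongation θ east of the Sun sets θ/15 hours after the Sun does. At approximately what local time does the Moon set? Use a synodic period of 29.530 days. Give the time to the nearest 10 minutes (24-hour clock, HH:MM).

16:00

Elongation θ = 360° × 27/29.530 ≈ 329.2°.
The Moon trails the Sun by θ/15 = 329.2/15 ≈ 21.94 hours.
18:00 + 21.944 h ≈ 15:57 → 16:00 to the nearest ten minutes.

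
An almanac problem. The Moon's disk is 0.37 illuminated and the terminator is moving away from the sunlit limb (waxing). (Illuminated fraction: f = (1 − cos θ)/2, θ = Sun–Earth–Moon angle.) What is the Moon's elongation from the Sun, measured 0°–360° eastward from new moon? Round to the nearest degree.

Invert f = (1 − cos θ)/2 to get cos θ = 1 − 2(0.37) = 0.260, hence θ₀ = arccos 0.260 = 74.9°.
Waxing ⇒ before full, so θ = 74.9°.

75°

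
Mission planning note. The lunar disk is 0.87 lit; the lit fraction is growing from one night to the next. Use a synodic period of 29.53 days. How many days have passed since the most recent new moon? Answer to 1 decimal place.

11.3 days

Invert f = (1 − cos θ)/2 to get cos θ = 1 − 2(0.87) = -0.740, hence θ₀ = arccos -0.740 = 137.7°.
Waxing ⇒ before full, so θ = 137.7°.
Age = 29.53 × 137.7°/360° ≈ 11.30 days.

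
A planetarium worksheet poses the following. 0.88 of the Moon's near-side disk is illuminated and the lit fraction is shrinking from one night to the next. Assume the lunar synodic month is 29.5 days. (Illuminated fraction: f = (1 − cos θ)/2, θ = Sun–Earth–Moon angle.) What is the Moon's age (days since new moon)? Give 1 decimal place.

Invert f = (1 − cos θ)/2 to get cos θ = 1 − 2(0.88) = -0.760, hence θ₀ = arccos -0.760 = 139.5°.
Waning ⇒ past full, so θ = 360° − 139.5° = 220.5°.
Age = 29.5 × 220.5°/360° ≈ 18.07 days.

18.1 days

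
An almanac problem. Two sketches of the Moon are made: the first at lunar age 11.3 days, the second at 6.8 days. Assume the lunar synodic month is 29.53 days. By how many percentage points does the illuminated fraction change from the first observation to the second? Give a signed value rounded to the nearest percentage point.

-43 percentage points

First observation: θ = 360°·11.3/29.53 = 137.8°, so f = 0.870.
Second observation: θ = 82.9°, f = 0.438.
Δf = 0.438 − 0.870 = -0.432, i.e. -43 pp.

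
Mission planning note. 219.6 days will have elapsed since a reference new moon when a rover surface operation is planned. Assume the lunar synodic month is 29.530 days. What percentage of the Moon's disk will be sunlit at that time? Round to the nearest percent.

219.6 d spans 7 complete synodic months (7 × 29.530 = 206.71 d) plus 12.89 d.
Elongation θ = 360° × 12.89/29.530 ≈ 157.1°.
cos 157.1° = (-0.921), so f = (1 − (-0.921))/2 = 0.961, so 96%.

96%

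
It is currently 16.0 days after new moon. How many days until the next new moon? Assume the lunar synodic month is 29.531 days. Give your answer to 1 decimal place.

13.5 days

One full lunation from the last new moon is 29.531 d; remaining = 29.531 − 16.0 = 13.531 d.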